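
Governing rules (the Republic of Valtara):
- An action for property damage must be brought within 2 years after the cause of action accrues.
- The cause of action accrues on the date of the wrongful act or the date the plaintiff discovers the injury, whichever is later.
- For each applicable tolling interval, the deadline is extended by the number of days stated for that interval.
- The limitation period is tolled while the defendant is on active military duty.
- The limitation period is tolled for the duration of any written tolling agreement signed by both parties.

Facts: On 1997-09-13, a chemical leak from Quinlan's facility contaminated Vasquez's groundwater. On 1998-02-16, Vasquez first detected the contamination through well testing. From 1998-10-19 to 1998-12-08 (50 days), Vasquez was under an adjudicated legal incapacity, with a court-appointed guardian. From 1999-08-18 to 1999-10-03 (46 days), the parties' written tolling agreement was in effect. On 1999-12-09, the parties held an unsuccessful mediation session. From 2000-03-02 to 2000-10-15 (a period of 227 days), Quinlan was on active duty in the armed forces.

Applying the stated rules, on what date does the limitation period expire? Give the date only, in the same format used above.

Because discovery on 1998-02-16 post-dates the 1997-09-13 act, accrual under the later-of rule falls on 1998-02-16.
Adding the 2 years base period to 1998-02-16 gives a deadline of 2000-02-16, before any tolling.
The written tolling agreement from 1999-08-18 to 1999-10-03 tolled the period for 46 days, extending the deadline to 2000-04-02.
The defendant's active military service from 2000-03-02 to 2000-10-15 tolled the period for 227 days, extending the deadline to 2000-11-15.
No stated provision tolls the period for the plaintiff's incapacity, so the interval from 1998-10-19 to 1998-12-08 has no effect on the deadline.
None of the other events listed affects the running of the period under the stated rules.

2000-11-15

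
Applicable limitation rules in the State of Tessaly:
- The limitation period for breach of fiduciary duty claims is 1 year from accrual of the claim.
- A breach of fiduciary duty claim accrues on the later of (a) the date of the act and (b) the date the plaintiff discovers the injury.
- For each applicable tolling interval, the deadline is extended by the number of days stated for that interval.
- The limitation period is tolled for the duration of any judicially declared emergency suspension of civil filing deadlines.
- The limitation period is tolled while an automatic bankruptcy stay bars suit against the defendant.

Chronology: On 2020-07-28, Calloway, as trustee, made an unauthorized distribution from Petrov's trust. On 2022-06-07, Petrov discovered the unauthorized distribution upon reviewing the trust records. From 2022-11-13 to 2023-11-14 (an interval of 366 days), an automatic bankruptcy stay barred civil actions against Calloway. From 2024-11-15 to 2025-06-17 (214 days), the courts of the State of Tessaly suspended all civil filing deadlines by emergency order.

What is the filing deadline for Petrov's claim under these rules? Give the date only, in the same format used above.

The claim accrued on 2022-06-07 — the later of the 2020-07-28 act and the 2022-06-07 discovery.
1 year from 2022-06-07 is 2023-06-07.
The period was tolled for 366 days by the automatic bankruptcy stay (2022-11-13 to 2023-11-14), pushing the deadline to 2024-06-07.
By the time the emergency suspension of filing deadlines began on 2024-11-15, the limitation period had already expired on 2024-06-07; that interval cannot revive it.

2024-06-07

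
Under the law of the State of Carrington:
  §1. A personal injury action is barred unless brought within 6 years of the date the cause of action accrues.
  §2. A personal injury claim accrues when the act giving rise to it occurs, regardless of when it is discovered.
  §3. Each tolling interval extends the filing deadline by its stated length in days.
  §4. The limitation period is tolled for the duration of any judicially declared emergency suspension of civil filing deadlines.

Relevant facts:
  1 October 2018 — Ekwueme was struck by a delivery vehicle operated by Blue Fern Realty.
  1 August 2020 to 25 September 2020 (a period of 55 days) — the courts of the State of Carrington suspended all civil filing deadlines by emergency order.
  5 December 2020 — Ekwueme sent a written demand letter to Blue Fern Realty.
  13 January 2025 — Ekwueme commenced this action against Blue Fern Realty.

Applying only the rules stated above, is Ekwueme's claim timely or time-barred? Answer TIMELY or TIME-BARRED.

TIME-BARRED

The limitation period began to run on 1 October 2018.
Adding the 6 years base period to 1 October 2018 gives a deadline of 1 October 2024, before any tolling.
Because the emergency suspension of filing deadlines ran from 1 August 2020 to 25 September 2020, the deadline is extended by 55 days to 25 November 2024.
Nothing else in the chronology tolls or restarts the period.
Ekwueme filed on 13 January 2025, after the 25 November 2024 deadline, so the action is time-barred.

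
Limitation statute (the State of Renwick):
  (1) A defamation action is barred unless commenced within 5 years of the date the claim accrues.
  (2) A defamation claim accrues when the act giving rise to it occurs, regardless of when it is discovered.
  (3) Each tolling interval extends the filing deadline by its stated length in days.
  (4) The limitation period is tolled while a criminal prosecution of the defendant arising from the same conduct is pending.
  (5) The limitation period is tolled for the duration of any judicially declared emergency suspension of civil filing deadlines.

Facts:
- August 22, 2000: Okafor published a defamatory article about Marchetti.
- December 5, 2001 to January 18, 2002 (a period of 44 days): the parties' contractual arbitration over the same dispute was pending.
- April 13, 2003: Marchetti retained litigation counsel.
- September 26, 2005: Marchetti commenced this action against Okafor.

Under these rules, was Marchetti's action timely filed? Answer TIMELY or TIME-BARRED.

The claim accrued on August 22, 2000, the date of the act.
Adding the 5 years base period to August 22, 2000 gives a deadline of August 22, 2005, before any tolling.
No stated provision tolls the period for a pending arbitration, so the interval from December 5, 2001 to January 18, 2002 has no effect on the deadline.
None of the other events listed affects the running of the period under the stated rules.
Marchetti filed on September 26, 2005, after the August 22, 2005 deadline, so the action is time-barred.

TIME-BARRED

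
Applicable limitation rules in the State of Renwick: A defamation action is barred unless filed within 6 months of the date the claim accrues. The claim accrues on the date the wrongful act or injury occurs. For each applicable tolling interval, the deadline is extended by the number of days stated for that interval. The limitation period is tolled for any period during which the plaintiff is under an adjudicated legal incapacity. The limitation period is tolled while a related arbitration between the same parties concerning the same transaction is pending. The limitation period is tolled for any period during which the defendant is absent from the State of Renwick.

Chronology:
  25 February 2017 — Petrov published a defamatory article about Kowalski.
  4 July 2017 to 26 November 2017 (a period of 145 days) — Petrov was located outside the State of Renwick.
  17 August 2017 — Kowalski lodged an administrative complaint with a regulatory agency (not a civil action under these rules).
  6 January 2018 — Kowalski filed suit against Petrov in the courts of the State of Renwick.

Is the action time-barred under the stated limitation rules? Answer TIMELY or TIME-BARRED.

The claim accrued on 25 February 2017, when the wrongful act occurred.
Adding the 6 months base period to 25 February 2017 gives a deadline of 25 August 2017, before any tolling.
The period was tolled for 145 days by the defendant's absence from the jurisdiction (4 July 2017 to 26 November 2017), pushing the deadline to 17 January 2018.
None of the other events listed affects the running of the period under the stated rules.
The 6 January 2018 filing precedes the 17 January 2018 deadline; the claim is timely.

TIMELY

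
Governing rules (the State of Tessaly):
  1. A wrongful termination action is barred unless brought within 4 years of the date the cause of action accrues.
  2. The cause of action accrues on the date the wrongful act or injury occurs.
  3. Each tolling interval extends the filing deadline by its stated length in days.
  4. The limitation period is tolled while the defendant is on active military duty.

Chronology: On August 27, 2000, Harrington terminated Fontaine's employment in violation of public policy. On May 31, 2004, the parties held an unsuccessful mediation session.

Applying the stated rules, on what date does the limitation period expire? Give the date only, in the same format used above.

August 27, 2004

The cause of action accrued on August 27, 2000, the date of the act.
Adding the 4 years base period to August 27, 2000 gives a deadline of August 27, 2004, before any tolling.
The other events in the timeline have no effect on the limitation period under the stated rules.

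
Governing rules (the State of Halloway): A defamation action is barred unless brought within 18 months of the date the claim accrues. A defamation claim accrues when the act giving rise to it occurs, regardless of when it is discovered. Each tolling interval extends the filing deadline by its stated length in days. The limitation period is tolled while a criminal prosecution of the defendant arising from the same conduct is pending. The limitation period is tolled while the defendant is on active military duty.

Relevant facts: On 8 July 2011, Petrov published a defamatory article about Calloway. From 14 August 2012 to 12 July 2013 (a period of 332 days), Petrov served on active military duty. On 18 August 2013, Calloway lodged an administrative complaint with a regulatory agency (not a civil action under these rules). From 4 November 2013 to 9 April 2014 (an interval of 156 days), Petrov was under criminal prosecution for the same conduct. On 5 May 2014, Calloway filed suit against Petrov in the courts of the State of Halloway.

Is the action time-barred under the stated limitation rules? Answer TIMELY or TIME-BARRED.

TIMELY

The limitation period began to run on 8 July 2011.
18 months from 8 July 2011 is 8 January 2013.
The defendant's active military service from 14 August 2012 to 12 July 2013 tolled the period for 332 days, extending the deadline to 6 December 2013.
Because the pending criminal prosecution ran from 4 November 2013 to 9 April 2014, the deadline is extended by 156 days to 11 May 2014.
None of the other events listed affects the running of the period under the stated rules.
Calloway filed on 5 May 2014, before the 11 May 2014 deadline, so the action is timely.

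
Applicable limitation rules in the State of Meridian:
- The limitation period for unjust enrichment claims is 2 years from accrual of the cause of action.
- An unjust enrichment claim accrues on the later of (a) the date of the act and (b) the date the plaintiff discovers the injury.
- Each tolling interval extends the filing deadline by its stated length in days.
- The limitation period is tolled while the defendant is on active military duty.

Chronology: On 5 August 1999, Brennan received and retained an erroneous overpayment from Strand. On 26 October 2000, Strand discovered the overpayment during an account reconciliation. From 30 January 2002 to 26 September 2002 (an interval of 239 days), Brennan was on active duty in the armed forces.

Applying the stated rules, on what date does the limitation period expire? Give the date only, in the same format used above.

22 June 2003

Taking the later of the act (5 August 1999) and discovery (26 October 2000), the claim accrued on 26 October 2000.
2 years from 26 October 2000 is 26 October 2002.
The defendant's active military service from 30 January 2002 to 26 September 2002 tolled the period for 239 days, extending the deadline to 22 June 2003.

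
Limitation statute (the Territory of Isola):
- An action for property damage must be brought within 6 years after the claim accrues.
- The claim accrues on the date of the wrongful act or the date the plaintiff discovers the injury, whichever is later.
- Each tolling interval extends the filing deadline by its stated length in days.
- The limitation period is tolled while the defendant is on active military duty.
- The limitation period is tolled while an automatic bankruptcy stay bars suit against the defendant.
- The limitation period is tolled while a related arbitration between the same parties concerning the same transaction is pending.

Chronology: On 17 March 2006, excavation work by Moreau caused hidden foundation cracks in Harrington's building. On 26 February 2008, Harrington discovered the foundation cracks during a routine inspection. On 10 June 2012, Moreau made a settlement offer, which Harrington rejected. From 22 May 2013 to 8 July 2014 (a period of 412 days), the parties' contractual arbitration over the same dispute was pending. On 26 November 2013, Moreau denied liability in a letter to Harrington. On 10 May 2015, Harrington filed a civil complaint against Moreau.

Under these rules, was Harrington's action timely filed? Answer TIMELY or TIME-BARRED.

Taking the later of the act (17 March 2006) and discovery (26 February 2008), the claim accrued on 26 February 2008.
6 years from 26 February 2008 is 26 February 2014.
The pending related arbitration from 22 May 2013 to 8 July 2014 tolled the period for 412 days, extending the deadline to 14 April 2015.
Nothing else in the chronology tolls or restarts the period.
Harrington filed on 10 May 2015, after the 14 April 2015 deadline, so the action is time-barred.

TIME-BARRED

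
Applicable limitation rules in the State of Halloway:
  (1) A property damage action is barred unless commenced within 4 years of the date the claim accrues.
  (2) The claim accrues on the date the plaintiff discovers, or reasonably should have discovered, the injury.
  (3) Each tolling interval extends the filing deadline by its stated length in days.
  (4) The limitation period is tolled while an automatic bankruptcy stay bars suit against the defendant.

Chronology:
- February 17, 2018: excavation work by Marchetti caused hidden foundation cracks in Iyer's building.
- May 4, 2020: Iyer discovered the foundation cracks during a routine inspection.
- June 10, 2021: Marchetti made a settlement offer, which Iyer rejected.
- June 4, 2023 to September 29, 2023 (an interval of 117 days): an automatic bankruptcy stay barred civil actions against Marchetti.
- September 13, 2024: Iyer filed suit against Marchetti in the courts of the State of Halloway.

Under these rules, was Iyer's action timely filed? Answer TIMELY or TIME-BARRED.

Under the discovery rule, the claim accrued on May 4, 2020, when Iyer discovered the injury — not on the February 17, 2018 date of the underlying act.
4 years from May 4, 2020 is May 4, 2024.
The period was tolled for 117 days by the automatic bankruptcy stay (June 4, 2023 to September 29, 2023), pushing the deadline to August 29, 2024.
The other events in the timeline have no effect on the limitation period under the stated rules.
Iyer filed on September 13, 2024, after the August 29, 2024 deadline, so the action is time-barred.

TIME-BARRED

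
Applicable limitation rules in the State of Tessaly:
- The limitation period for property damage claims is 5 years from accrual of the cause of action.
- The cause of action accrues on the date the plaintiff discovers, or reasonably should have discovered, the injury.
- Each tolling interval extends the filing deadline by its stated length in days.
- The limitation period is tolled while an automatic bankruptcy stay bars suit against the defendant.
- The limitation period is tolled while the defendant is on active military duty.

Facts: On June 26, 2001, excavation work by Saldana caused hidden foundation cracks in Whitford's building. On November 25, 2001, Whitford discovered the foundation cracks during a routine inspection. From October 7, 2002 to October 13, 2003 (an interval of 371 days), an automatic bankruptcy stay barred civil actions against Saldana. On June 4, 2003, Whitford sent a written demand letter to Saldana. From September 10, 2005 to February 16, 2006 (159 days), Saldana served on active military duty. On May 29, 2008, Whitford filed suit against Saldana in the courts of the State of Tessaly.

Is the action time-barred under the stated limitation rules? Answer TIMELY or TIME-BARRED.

TIME-BARRED

Accrual is tied to discovery, so the period began on November 25, 2001 rather than on June 26, 2001 when the act occurred.
5 years from November 25, 2001 is November 25, 2006.
Because the automatic bankruptcy stay ran from October 7, 2002 to October 13, 2003, the deadline is extended by 371 days to December 1, 2007.
The period was tolled for 159 days by the defendant's active military service (September 10, 2005 to February 16, 2006), pushing the deadline to May 8, 2008.
Nothing else in the chronology tolls or restarts the period.
The May 29, 2008 filing falls after the May 8, 2008 deadline; the claim is time-barred.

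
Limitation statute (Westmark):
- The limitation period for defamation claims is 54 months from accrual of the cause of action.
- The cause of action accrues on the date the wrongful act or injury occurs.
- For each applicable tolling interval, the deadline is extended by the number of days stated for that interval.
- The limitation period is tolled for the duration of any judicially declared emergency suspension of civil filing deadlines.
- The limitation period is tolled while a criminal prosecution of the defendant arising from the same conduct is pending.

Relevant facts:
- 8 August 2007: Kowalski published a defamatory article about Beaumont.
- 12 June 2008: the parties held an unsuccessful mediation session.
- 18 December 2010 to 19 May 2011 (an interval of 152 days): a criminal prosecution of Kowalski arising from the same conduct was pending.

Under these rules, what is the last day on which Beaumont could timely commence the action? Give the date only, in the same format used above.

The limitation period began to run on 8 August 2007.
The untolled deadline — 54 months after 8 August 2007 — is 8 February 2012.
The pending criminal prosecution from 18 December 2010 to 19 May 2011 tolled the period for 152 days, extending the deadline to 9 July 2012.
None of the other events listed affects the running of the period under the stated rules.

9 July 2012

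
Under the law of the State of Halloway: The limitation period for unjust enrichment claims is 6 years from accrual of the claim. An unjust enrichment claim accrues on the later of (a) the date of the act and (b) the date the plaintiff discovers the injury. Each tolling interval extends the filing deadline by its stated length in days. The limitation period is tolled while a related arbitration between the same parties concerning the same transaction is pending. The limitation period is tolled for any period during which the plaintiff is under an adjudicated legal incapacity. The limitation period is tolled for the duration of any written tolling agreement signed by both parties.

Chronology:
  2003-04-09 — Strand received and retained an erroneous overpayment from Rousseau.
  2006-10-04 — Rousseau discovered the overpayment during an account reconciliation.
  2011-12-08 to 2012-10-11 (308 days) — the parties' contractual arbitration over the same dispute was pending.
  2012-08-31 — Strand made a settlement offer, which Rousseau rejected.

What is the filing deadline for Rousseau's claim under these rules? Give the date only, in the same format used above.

The claim accrued on 2006-10-04 — the later of the 2003-04-09 act and the 2006-10-04 discovery.
6 years from 2006-10-04 is 2012-10-04.
The pending related arbitration from 2011-12-08 to 2012-10-11 tolled the period for 308 days, extending the deadline to 2013-08-08.
The other events in the timeline have no effect on the limitation period under the stated rules.

2013-08-08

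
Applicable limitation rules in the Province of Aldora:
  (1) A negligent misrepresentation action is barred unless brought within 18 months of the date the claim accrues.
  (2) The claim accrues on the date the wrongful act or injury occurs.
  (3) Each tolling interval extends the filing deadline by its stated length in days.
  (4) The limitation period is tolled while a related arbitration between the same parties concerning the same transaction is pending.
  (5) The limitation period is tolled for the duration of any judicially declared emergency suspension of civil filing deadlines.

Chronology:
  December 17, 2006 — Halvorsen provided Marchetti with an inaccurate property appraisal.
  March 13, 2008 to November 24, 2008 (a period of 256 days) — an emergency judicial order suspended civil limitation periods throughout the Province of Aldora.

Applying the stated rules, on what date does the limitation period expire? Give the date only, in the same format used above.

The claim accrued on December 17, 2006, the date of the act.
The untolled deadline — 18 months after December 17, 2006 — is June 17, 2008.
The emergency suspension of filing deadlines from March 13, 2008 to November 24, 2008 tolled the period for 256 days, extending the deadline to February 28, 2009.

February 28, 2009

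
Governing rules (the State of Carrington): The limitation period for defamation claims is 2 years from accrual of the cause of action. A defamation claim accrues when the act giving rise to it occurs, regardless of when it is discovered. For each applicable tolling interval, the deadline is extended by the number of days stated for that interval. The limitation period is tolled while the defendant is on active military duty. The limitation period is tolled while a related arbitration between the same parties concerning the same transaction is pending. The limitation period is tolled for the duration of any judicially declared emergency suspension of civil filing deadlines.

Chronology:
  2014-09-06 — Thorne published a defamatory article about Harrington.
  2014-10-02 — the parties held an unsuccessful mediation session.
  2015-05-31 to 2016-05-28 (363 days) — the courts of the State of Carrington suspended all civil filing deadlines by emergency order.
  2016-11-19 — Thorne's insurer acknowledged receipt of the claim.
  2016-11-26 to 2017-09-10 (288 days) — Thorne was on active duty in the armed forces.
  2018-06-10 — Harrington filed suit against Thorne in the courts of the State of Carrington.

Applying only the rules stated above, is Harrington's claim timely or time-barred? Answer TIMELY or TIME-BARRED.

The cause of action accrued on 2014-09-06, the date of the act.
2 years from 2014-09-06 is 2016-09-06.
The period was tolled for 363 days by the emergency suspension of filing deadlines (2015-05-31 to 2016-05-28), pushing the deadline to 2017-09-04.
The period was tolled for 288 days by the defendant's active military service (2016-11-26 to 2017-09-10), pushing the deadline to 2018-06-19.
Nothing else in the chronology tolls or restarts the period.
Harrington filed on 2018-06-10, before the 2018-06-19 deadline, so the action is timely.

TIMELY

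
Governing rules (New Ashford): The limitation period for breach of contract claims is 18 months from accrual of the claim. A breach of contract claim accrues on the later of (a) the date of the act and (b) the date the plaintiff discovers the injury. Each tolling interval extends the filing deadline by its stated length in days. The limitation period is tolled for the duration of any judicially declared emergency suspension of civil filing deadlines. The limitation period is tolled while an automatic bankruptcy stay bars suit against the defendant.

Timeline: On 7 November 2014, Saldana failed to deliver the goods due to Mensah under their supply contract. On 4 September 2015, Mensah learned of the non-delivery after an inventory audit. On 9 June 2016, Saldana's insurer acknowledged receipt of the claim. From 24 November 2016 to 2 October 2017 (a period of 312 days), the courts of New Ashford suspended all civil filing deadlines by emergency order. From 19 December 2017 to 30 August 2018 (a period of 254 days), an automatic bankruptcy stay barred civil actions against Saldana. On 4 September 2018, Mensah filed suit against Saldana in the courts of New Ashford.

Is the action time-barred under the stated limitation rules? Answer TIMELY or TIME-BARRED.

The claim accrued on 4 September 2015 — the later of the 7 November 2014 act and the 4 September 2015 discovery.
18 months from 4 September 2015 is 4 March 2017.
The period was tolled for 312 days by the emergency suspension of filing deadlines (24 November 2016 to 2 October 2017), pushing the deadline to 10 January 2018.
The period was tolled for 254 days by the automatic bankruptcy stay (19 December 2017 to 30 August 2018), pushing the deadline to 21 September 2018.
None of the other events listed affects the running of the period under the stated rules.
Mensah filed on 4 September 2018, before the 21 September 2018 deadline, so the action is timely.

TIMELY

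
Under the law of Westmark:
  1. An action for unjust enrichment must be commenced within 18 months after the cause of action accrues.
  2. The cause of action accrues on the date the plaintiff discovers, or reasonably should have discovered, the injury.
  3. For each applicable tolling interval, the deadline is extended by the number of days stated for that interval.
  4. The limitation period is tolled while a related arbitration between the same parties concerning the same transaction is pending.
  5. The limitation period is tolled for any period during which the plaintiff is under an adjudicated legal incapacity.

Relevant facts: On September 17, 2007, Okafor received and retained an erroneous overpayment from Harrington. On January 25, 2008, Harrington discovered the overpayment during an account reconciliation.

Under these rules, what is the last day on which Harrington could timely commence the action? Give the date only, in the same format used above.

July 25, 2009

The claim did not accrue until Harrington discovered the injury on January 25, 2008; the September 17, 2007 act date does not start the clock under the stated rule.
The untolled deadline — 18 months after January 25, 2008 — is July 25, 2009.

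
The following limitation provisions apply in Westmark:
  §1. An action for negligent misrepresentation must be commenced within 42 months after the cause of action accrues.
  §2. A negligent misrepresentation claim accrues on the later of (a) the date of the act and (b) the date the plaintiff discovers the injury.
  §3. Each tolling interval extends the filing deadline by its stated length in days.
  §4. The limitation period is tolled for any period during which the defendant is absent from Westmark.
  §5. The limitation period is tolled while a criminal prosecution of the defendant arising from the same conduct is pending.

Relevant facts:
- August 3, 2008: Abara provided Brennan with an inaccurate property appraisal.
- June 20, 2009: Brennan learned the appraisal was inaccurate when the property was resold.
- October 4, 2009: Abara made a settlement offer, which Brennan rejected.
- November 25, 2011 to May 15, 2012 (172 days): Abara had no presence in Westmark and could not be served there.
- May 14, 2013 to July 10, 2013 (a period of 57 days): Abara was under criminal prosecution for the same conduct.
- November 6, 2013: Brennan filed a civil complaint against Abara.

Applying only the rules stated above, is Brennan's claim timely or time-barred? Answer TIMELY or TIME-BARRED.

TIME-BARRED

Because discovery on June 20, 2009 post-dates the August 3, 2008 act, accrual under the later-of rule falls on June 20, 2009.
The untolled deadline — 42 months after June 20, 2009 — is December 20, 2012.
The period was tolled for 172 days by the defendant's absence from the jurisdiction (November 25, 2011 to May 15, 2012), pushing the deadline to June 10, 2013.
The period was tolled for 57 days by the pending criminal prosecution (May 14, 2013 to July 10, 2013), pushing the deadline to August 6, 2013.
None of the other events listed affects the running of the period under the stated rules.
Brennan filed on November 6, 2013, after the August 6, 2013 deadline, so the action is time-barred.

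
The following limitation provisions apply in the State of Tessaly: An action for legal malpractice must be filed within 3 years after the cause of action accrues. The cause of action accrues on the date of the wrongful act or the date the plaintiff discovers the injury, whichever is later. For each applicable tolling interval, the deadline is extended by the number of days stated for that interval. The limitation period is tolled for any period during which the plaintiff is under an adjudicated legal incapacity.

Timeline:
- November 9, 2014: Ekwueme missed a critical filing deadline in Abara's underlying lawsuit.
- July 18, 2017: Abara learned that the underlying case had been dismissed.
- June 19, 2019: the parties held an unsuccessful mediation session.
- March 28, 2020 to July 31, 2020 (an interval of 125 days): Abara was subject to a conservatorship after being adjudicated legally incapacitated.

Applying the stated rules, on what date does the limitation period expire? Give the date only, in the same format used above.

November 20, 2020

The claim accrued on July 18, 2017 — the later of the November 9, 2014 act and the July 18, 2017 discovery.
The untolled deadline — 3 years after July 18, 2017 — is July 18, 2020.
The period was tolled for 125 days by the plaintiff's legal incapacity (March 28, 2020 to July 31, 2020), pushing the deadline to November 20, 2020.
None of the other events listed affects the running of the period under the stated rules.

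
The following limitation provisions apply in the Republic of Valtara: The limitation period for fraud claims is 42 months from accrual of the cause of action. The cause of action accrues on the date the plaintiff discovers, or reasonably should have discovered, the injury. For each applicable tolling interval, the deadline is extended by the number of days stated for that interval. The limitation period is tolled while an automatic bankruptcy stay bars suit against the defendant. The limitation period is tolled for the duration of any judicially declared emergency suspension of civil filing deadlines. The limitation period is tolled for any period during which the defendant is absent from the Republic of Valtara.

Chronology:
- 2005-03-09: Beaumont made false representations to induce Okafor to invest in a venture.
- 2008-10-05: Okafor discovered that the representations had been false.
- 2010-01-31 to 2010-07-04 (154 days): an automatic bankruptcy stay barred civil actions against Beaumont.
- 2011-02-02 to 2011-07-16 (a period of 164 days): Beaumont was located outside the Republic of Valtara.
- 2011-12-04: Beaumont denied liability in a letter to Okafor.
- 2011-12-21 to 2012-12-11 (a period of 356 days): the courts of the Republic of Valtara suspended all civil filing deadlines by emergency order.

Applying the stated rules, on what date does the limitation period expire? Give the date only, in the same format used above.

2014-02-08

The claim did not accrue until Okafor discovered the injury on 2008-10-05; the 2005-03-09 act date does not start the clock under the stated rule.
The untolled deadline — 42 months after 2008-10-05 — is 2012-04-05.
The automatic bankruptcy stay from 2010-01-31 to 2010-07-04 tolled the period for 154 days, extending the deadline to 2012-09-06.
The defendant's absence from the jurisdiction from 2011-02-02 to 2011-07-16 tolled the period for 164 days, extending the deadline to 2013-02-17.
The period was tolled for 356 days by the emergency suspension of filing deadlines (2011-12-21 to 2012-12-11), pushing the deadline to 2014-02-08.
The other events in the timeline have no effect on the limitation period under the stated rules.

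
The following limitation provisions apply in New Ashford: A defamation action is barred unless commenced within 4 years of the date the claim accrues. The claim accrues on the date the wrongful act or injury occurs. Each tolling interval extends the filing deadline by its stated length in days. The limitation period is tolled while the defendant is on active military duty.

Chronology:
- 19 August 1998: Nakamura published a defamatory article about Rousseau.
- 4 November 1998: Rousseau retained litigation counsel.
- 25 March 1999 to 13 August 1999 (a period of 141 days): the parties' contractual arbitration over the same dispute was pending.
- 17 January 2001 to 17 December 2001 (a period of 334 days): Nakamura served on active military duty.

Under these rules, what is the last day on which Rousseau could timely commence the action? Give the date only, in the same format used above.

19 July 2003

The claim accrued on 19 August 1998, when the wrongful act occurred.
4 years from 19 August 1998 is 19 August 2002.
The defendant's active military service from 17 January 2001 to 17 December 2001 tolled the period for 334 days, extending the deadline to 19 July 2003.
Although a pending arbitration ran from 25 March 1999 to 13 August 1999, the stated rules do not make that a tolling event, so it is disregarded.
None of the other events listed affects the running of the period under the stated rules.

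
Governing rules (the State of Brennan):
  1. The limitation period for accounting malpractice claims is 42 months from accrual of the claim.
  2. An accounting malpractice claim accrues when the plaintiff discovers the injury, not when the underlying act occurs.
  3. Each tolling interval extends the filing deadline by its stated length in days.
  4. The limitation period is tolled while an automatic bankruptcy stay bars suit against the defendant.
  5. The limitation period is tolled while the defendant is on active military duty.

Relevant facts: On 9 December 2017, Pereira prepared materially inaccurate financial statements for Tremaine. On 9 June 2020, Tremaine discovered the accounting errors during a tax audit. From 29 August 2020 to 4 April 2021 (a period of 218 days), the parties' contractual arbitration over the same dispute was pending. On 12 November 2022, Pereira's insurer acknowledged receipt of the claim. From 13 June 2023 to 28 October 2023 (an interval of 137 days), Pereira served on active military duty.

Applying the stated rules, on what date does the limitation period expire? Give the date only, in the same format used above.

The claim did not accrue until Tremaine discovered the injury on 9 June 2020; the 9 December 2017 act date does not start the clock under the stated rule.
Adding the 42 months base period to 9 June 2020 gives a deadline of 9 December 2023, before any tolling.
The period was tolled for 137 days by the defendant's active military service (13 June 2023 to 28 October 2023), pushing the deadline to 24 April 2024.
Although a pending arbitration ran from 29 August 2020 to 4 April 2021, the stated rules do not make that a tolling event, so it is disregarded.
None of the other events listed affects the running of the period under the stated rules.

24 April 2024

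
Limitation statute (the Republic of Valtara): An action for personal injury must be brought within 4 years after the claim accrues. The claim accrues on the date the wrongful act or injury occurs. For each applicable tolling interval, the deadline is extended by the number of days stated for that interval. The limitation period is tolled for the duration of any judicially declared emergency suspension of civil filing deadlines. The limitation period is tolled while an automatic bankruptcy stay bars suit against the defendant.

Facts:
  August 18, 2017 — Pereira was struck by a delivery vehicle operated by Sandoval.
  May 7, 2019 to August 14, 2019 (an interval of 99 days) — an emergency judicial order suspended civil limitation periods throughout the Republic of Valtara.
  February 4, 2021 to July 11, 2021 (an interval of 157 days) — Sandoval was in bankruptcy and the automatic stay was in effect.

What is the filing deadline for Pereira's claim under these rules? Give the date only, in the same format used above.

The claim accrued on August 18, 2017, when the wrongful act occurred.
4 years from August 18, 2017 is August 18, 2021.
Because the emergency suspension of filing deadlines ran from May 7, 2019 to August 14, 2019, the deadline is extended by 99 days to November 25, 2021.
The automatic bankruptcy stay from February 4, 2021 to July 11, 2021 tolled the period for 157 days, extending the deadline to May 1, 2022.

May 1, 2022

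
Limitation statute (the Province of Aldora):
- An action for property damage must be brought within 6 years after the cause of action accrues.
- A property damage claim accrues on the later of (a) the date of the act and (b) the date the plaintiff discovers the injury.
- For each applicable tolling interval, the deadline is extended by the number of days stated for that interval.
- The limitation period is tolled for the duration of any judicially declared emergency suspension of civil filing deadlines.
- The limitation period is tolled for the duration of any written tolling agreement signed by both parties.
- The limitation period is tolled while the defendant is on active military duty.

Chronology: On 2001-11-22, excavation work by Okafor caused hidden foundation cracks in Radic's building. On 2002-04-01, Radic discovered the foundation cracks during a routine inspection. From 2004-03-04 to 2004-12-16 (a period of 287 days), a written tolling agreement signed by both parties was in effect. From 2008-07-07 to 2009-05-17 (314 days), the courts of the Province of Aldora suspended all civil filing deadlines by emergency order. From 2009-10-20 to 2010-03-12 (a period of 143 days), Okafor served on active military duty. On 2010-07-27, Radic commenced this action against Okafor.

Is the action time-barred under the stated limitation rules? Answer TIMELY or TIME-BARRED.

The claim accrued on 2002-04-01 — the later of the 2001-11-22 act and the 2002-04-01 discovery.
6 years from 2002-04-01 is 2008-04-01.
Because the written tolling agreement ran from 2004-03-04 to 2004-12-16, the deadline is extended by 287 days to 2009-01-13.
The emergency suspension of filing deadlines from 2008-07-07 to 2009-05-17 tolled the period for 314 days, extending the deadline to 2009-11-23.
Because the defendant's active military service ran from 2009-10-20 to 2010-03-12, the deadline is extended by 143 days to 2010-04-15.
The 2010-07-27 filing falls after the 2010-04-15 deadline; the claim is time-barred.

TIME-BARRED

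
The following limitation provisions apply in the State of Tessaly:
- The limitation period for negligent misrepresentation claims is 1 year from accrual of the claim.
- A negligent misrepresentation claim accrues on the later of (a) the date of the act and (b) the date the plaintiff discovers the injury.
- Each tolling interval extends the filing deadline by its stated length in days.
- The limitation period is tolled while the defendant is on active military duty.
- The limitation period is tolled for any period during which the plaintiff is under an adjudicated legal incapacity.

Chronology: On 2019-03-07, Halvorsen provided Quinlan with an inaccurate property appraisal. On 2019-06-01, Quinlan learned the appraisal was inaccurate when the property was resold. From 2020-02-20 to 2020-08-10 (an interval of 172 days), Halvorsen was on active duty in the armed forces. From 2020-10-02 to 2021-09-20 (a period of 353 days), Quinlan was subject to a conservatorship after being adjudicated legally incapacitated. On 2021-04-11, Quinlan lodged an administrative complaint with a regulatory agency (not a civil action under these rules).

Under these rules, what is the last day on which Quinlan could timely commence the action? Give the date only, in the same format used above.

Because discovery on 2019-06-01 post-dates the 2019-03-07 act, accrual under the later-of rule falls on 2019-06-01.
Adding the 1 year base period to 2019-06-01 gives a deadline of 2020-06-01, before any tolling.
The defendant's active military service from 2020-02-20 to 2020-08-10 tolled the period for 172 days, extending the deadline to 2020-11-20.
Because the plaintiff's legal incapacity ran from 2020-10-02 to 2021-09-20, the deadline is extended by 353 days to 2021-11-08.
Nothing else in the chronology tolls or restarts the period.

2021-11-08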